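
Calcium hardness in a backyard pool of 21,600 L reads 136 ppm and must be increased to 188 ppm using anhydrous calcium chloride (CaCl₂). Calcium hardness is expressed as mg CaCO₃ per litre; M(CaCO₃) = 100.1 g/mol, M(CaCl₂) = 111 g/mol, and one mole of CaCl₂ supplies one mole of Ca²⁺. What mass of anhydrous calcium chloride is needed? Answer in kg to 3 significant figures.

1.25 kg

Hardness to add: (188 − 136) = 52 mg/L as CaCO₃ × 21,600 L = 1123 g as CaCO₃.
Moles of Ca²⁺ (1 mol Ca²⁺ ≡ 1 mol CaCO₃): 1123 / 100.1 g/mol = 11.22 mol.
Mass of CaCl₂: 11.22 × 111 = 1246 g.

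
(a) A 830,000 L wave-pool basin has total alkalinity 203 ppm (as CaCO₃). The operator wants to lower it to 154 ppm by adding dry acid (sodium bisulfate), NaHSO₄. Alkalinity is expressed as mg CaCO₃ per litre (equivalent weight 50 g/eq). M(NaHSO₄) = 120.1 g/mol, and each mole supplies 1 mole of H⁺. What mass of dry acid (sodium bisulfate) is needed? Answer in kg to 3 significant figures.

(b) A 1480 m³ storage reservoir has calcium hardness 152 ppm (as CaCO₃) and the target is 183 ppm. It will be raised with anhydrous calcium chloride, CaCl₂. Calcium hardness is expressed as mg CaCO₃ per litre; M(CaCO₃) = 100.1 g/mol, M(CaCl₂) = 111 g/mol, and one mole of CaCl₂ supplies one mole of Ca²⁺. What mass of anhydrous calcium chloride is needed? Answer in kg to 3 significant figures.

(a) 97.7 kg; (b) 50.9 kg

(a) Alkalinity to neutralize: (203 − 154) = 49 mg/L as CaCO₃ × 830,000 L = 40,670 g as CaCO₃.
(a) Equivalents of H⁺ required: 40,670 ÷ 50 g/eq = 813.4 eq = 813.4 mol NaHSO₄.
(a) Mass of NaHSO₄: 813.4 × 120.1 = 97,690 g.

(b) Volume: 1480 m³ = 1,480,000 L.
(b) Hardness to add: (183 − 152) = 31 mg/L as CaCO₃ × 1,480,000 L = 45,880 g as CaCO₃.
(b) Moles of Ca²⁺ (1 mol Ca²⁺ ≡ 1 mol CaCO₃): 45,880 / 100.1 g/mol = 458.3 mol.
(b) Mass of CaCl₂: 458.3 × 111 = 50,880 g.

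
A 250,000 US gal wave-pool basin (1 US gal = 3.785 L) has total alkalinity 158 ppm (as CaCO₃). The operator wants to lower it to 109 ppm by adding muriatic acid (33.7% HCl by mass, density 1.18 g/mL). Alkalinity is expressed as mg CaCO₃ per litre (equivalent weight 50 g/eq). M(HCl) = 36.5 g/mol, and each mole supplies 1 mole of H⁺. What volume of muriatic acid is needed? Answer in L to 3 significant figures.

85.1 L

Volume: 250,000 US gal × 3.785 L/gal = 946,250 L.
Alkalinity to neutralize: (158 − 109) = 49 mg/L as CaCO₃ × 946,250 L = 46,370 g as CaCO₃.
Equivalents of H⁺ required: 46,370 ÷ 50 g/eq = 927.3 eq = 927.3 mol HCl.
Mass of HCl: 927.3 × 36.5 = 33,850 g.
Mass of 33.7% solution: 33,850 / 0.337 = 100,400 g.
Volume: 100,400 g ÷ 1.18 g/mL = 85,120 mL.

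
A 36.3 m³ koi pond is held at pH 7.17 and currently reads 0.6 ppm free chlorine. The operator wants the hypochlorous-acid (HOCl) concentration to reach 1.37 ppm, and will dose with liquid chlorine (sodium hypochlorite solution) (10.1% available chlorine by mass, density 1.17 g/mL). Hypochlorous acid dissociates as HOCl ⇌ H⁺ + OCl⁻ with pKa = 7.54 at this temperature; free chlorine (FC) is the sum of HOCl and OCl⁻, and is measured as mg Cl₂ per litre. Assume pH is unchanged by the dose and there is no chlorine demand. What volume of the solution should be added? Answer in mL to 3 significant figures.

416 mL

Volume: 36.3 m³ = 36,300 L.
[OCl⁻]/[HOCl] = 10^(pH − pKa) = 10^(7.17 − 7.54) = 0.4266; fraction as HOCl = 1/(1 + 0.4266) = 0.701.
Free chlorine required for 1.37 ppm HOCl: 1.37 / 0.701 = 1.954 ppm.
FC to add: 1.954 − 0.6 = 1.354 mg/L as Cl₂.
Cl₂ equivalent: 1.354 mg/L × 36,300 L = 49.17 g.
Product at 10.1% available Cl: 49.17 / 0.101 = 486.8 g.
Volume: 486.8 g ÷ 1.17 g/mL = 416.1 mL.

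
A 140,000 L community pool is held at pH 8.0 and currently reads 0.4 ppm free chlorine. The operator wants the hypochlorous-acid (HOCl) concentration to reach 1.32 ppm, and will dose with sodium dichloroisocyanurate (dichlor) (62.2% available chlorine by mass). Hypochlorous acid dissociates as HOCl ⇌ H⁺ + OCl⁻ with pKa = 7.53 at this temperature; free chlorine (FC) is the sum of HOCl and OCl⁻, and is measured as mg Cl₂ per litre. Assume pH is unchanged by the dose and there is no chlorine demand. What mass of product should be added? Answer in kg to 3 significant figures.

[OCl⁻]/[HOCl] = 10^(pH − pKa) = 10^(8.0 − 7.53) = 2.951; fraction as HOCl = 1/(1 + 2.951) = 0.2531.
Free chlorine required for 1.32 ppm HOCl: 1.32 / 0.2531 = 5.216 ppm.
FC to add: 5.216 − 0.4 = 4.816 mg/L as Cl₂.
Cl₂ equivalent: 4.816 mg/L × 140,000 L = 674.2 g.
Product at 62.2% available Cl: 674.2 / 0.622 = 1084 g.

1.08 kg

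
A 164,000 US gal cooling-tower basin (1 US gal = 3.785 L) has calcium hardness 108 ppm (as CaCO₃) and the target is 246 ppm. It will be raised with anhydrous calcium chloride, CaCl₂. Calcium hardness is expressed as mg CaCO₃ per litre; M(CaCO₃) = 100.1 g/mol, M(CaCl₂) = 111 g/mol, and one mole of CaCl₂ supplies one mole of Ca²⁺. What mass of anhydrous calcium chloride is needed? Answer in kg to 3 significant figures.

95.0 kg

Volume: 164,000 US gal × 3.785 L/gal = 620,740 L.
Hardness to add: (246 − 108) = 138 mg/L as CaCO₃ × 620,740 L = 85,660 g as CaCO₃.
Moles of Ca²⁺ (1 mol Ca²⁺ ≡ 1 mol CaCO₃): 85,660 / 100.1 g/mol = 855.8 mol.
Mass of CaCl₂: 855.8 × 111 = 94,990 g.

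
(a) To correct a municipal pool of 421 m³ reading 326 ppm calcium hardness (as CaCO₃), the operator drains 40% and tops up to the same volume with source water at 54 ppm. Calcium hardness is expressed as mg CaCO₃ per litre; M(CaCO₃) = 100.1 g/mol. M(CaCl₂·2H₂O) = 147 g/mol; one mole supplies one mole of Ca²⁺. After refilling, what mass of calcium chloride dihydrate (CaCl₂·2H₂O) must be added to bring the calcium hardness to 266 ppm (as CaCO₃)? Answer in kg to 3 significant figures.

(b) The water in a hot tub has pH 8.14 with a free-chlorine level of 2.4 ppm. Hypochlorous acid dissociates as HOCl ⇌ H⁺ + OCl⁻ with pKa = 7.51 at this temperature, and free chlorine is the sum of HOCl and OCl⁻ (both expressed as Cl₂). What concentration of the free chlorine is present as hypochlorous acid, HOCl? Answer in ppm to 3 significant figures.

(a) 30.2 kg; (b) 0.456 ppm

(a) Volume: 421 m³ = 421,000 L.
(a) After draining 40% and refilling: 326 × 0.60 + 54 × 0.40 = 217.2 ppm.
(a) Deficit to target: 266 − 217.2 = 48.8 mg/L.
(a) As CaCO₃: 48.8 mg/L × 421,000 L = 20,540 g; ÷ 100.1 = 205.2 mol Ca²⁺.
(a) Mass: 205.2 × 147 = 30,170 g.

(b) [OCl⁻]/[HOCl] = 10^(pH − pKa) = 10^(8.14 − 7.51) = 10^0.63 = 4.266.
(b) Fraction as HOCl = 1 / (1 + 4.266) = 0.1899.
(b) HOCl = 0.1899 × 2.4 ppm = 0.4558 ppm.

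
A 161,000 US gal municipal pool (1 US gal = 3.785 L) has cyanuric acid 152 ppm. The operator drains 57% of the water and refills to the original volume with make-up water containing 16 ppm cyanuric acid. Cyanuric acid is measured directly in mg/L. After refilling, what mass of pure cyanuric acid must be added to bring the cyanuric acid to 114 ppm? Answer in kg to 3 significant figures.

Volume: 161,000 US gal × 3.785 L/gal = 609,385 L.
After draining 57% and refilling: 152 × 0.43 + 16 × 0.57 = 74.48 ppm.
Deficit to target: 114 − 74.48 = 39.52 mg/L.
Mass: 39.52 mg/L × 609,385 L = 24,080 g cyanuric acid.

24.1 kg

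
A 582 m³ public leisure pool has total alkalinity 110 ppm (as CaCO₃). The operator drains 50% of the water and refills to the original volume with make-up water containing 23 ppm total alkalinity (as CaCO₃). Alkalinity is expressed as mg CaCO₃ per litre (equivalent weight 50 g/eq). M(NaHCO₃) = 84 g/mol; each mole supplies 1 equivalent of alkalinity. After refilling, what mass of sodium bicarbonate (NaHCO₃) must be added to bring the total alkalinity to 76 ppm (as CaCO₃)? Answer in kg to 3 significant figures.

9.29 kg

Volume: 582 m³ = 582,000 L.
After draining 50% and refilling: 110 × 0.50 + 23 × 0.50 = 66.5 ppm.
Deficit to target: 76 − 66.5 = 9.5 mg/L.
As CaCO₃: 9.5 mg/L × 582,000 L = 5529 g; ÷ 50 g/eq ÷ 1 = 110.6 mol NaHCO₃.
Mass: 110.6 × 84 = 9289 g.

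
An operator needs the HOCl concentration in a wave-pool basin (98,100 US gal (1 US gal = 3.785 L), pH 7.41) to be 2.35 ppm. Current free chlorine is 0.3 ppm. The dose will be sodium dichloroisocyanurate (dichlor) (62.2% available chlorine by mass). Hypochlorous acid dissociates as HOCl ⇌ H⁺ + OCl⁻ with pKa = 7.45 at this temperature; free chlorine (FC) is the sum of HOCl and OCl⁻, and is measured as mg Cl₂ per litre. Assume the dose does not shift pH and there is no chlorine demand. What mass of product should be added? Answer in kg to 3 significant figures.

2.50 kg

Volume: 98,100 US gal × 3.785 L/gal = 371,308 L.
[OCl⁻]/[HOCl] = 10^(pH − pKa) = 10^(7.41 − 7.45) = 0.912; fraction as HOCl = 1/(1 + 0.912) = 0.523.
Free chlorine required for 2.35 ppm HOCl: 2.35 / 0.523 = 4.493 ppm.
FC to add: 4.493 − 0.3 = 4.193 mg/L as Cl₂.
Cl₂ equivalent: 4.193 mg/L × 371,308 L = 1557 g.
Product at 62.2% available Cl: 1557 / 0.622 = 2503 g.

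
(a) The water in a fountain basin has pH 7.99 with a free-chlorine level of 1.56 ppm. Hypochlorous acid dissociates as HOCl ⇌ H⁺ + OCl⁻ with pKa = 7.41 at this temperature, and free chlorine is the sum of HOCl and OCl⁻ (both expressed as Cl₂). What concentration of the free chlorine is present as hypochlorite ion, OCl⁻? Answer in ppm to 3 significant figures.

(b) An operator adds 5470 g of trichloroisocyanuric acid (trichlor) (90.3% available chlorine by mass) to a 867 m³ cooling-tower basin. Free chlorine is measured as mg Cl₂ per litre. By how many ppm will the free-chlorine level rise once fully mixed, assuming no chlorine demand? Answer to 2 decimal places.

(a) 1.24 ppm; (b) 5.70 ppm

(a) [OCl⁻]/[HOCl] = 10^(pH − pKa) = 10^(7.99 − 7.41) = 10^0.58 = 3.802.
(a) Fraction as HOCl = 1 / (1 + 3.802) = 0.2083.
(a) OCl⁻ = (1 − 0.2083) × 1.56 ppm = 1.235 ppm.

(b) Volume: 867 m³ = 867,000 L.
(b) Available chlorine delivered: 5470 g × 0.903 = 4939 g as Cl₂.
(b) Concentration rise: 4939 g / 867,000 L = 5.697 mg/L = 5.70 ppm.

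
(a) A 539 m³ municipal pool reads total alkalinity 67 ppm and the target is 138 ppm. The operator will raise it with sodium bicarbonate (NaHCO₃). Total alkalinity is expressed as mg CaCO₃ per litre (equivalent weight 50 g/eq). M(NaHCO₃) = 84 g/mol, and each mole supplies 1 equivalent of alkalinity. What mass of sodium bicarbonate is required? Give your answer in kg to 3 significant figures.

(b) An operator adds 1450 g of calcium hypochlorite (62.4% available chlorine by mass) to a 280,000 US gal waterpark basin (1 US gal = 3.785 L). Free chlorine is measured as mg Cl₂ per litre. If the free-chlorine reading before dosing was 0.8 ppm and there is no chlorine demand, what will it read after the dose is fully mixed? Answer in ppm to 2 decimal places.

(a) Volume: 539 m³ = 539,000 L.
(a) Alkalinity to add: (138 − 67) = 71 mg/L as CaCO₃ × 539,000 L = 38,270 g as CaCO₃.
(a) Equivalents: 38,270 g ÷ 50 g/eq = 765.4 eq.
(a) NaHCO₃ supplies 1 eq per mole → 765.4 mol.
(a) Mass: 765.4 mol × 84 g/mol = 64,290 g.

(b) Volume: 280,000 US gal × 3.785 L/gal = 1,059,800 L.
(b) Available chlorine delivered: 1450 g × 0.624 = 904.8 g as Cl₂.
(b) Concentration rise: 904.8 g / 1,059,800 L = 0.8537 mg/L = 0.85 ppm.
(b) Final FC: 0.8 + 0.85 = 1.65 ppm.

(a) 64.3 kg; (b) 1.65 ppm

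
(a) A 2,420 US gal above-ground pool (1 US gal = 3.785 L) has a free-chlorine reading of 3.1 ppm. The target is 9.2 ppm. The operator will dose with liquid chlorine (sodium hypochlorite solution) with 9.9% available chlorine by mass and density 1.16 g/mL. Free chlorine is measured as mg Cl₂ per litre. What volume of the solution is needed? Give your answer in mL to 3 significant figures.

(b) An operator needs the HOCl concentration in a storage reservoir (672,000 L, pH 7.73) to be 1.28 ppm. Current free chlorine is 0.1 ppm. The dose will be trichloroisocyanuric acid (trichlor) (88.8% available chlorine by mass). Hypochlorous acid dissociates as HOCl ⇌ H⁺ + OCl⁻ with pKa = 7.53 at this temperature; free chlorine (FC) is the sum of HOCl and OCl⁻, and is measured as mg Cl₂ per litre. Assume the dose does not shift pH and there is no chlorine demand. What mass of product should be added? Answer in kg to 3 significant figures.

(a) 487 mL; (b) 2.43 kg

(a) Volume: 2,420 US gal × 3.785 L/gal = 9,160 L.
(a) Chlorine deficit: 9.2 − 3.1 = 6.1 ppm = 6.1 mg/L as Cl₂.
(a) Cl₂ equivalent needed: 6.1 mg/L × 9,160 L = 55,870 mg = 55.87 g.
(a) Product at 9.9% available chlorine: 55.87 / 0.099 = 564.4 g.
(a) Volume at density 1.16 g/mL: 564.4 g ÷ 1.16 g/mL = 486.5 mL.

(b) [OCl⁻]/[HOCl] = 10^(pH − pKa) = 10^(7.73 − 7.53) = 1.585; fraction as HOCl = 1/(1 + 1.585) = 0.3869.
(b) Free chlorine required for 1.28 ppm HOCl: 1.28 / 0.3869 = 3.309 ppm.
(b) FC to add: 3.309 − 0.1 = 3.209 mg/L as Cl₂.
(b) Cl₂ equivalent: 3.209 mg/L × 672,000 L = 2156 g.
(b) Product at 88.8% available Cl: 2156 / 0.888 = 2428 g.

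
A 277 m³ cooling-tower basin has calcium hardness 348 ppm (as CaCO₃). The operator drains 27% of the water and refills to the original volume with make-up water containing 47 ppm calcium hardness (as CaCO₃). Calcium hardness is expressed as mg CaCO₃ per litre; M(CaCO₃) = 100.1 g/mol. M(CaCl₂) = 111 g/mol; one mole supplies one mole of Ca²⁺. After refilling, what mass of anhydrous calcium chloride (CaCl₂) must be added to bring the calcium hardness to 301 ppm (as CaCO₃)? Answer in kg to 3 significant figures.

10.5 kg

Volume: 277 m³ = 277,000 L.
After draining 27% and refilling: 348 × 0.73 + 47 × 0.27 = 266.73 ppm.
Deficit to target: 301 − 266.73 = 34.27 mg/L.
As CaCO₃: 34.27 mg/L × 277,000 L = 9493 g; ÷ 100.1 = 94.83 mol Ca²⁺.
Mass: 94.83 × 111 = 10,530 g.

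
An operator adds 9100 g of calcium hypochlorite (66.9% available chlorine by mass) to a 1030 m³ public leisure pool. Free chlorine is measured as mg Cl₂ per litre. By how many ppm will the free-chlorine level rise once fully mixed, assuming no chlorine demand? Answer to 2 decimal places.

5.91 ppm

Volume: 1030 m³ = 1,030,000 L.
Available chlorine delivered: 9100 g × 0.669 = 6088 g as Cl₂.
Concentration rise: 6088 g / 1,030,000 L = 5.911 mg/L = 5.91 ppm.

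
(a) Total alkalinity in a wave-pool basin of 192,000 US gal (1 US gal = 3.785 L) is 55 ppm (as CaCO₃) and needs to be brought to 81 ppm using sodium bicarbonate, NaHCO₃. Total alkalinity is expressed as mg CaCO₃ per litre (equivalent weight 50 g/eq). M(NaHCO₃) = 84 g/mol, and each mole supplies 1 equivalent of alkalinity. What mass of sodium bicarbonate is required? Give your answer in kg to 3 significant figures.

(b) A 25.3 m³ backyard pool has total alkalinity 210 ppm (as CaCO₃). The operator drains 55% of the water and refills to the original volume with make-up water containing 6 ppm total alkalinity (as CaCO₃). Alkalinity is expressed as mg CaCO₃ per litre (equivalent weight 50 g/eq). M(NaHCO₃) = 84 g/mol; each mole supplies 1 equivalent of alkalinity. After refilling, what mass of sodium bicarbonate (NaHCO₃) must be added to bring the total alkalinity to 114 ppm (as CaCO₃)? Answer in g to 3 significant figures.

(a) Volume: 192,000 US gal × 3.785 L/gal = 726,720 L.
(a) Alkalinity to add: (81 − 55) = 26 mg/L as CaCO₃ × 726,720 L = 18,890 g as CaCO₃.
(a) Equivalents: 18,890 g ÷ 50 g/eq = 377.9 eq.
(a) NaHCO₃ supplies 1 eq per mole → 377.9 mol.
(a) Mass: 377.9 mol × 84 g/mol = 31,740 g.

(b) Volume: 25.3 m³ = 25,300 L.
(b) After draining 55% and refilling: 210 × 0.45 + 6 × 0.55 = 97.8 ppm.
(b) Deficit to target: 114 − 97.8 = 16.2 mg/L.
(b) As CaCO₃: 16.2 mg/L × 25,300 L = 409.9 g; ÷ 50 g/eq ÷ 1 = 8.197 mol NaHCO₃.
(b) Mass: 8.197 × 84 = 688.6 g.

(a) 31.7 kg; (b) 689 g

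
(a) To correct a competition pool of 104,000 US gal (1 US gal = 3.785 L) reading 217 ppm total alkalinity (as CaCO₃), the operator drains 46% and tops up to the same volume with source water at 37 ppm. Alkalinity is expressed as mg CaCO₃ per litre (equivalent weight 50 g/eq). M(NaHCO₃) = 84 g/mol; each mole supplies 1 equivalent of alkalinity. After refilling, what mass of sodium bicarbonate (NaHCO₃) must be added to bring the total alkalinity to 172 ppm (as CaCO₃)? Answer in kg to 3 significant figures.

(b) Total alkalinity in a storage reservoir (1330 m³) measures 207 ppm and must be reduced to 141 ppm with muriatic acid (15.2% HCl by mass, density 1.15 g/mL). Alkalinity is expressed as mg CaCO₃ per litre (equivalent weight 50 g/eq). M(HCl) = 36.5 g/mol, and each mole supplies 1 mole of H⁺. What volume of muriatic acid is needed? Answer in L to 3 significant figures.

(a) 25.0 kg; (b) 367 L

(a) Volume: 104,000 US gal × 3.785 L/gal = 393,640 L.
(a) After draining 46% and refilling: 217 × 0.54 + 37 × 0.46 = 134.2 ppm.
(a) Deficit to target: 172 − 134.2 = 37.8 mg/L.
(a) As CaCO₃: 37.8 mg/L × 393,640 L = 14,880 g; ÷ 50 g/eq ÷ 1 = 297.6 mol NaHCO₃.
(a) Mass: 297.6 × 84 = 25,000 g.

(b) Volume: 1330 m³ = 1,330,000 L.
(b) Alkalinity to neutralize: (207 − 141) = 66 mg/L as CaCO₃ × 1,330,000 L = 87,780 g as CaCO₃.
(b) Equivalents of H⁺ required: 87,780 ÷ 50 g/eq = 1756 eq = 1756 mol HCl.
(b) Mass of HCl: 1756 × 36.5 = 64,080 g.
(b) Mass of 15.2% solution: 64,080 / 0.152 = 421,600 g.
(b) Volume: 421,600 g ÷ 1.15 g/mL = 366,600 mL.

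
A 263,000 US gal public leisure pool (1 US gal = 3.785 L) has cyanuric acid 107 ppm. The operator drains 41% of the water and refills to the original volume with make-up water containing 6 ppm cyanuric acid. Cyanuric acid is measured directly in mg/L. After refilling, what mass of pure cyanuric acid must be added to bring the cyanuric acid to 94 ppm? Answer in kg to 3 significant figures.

Volume: 263,000 US gal × 3.785 L/gal = 995,455 L.
After draining 41% and refilling: 107 × 0.59 + 6 × 0.41 = 65.59 ppm.
Deficit to target: 94 − 65.59 = 28.41 mg/L.
Mass: 28.41 mg/L × 995,455 L = 28,280 g cyanuric acid.

28.3 kg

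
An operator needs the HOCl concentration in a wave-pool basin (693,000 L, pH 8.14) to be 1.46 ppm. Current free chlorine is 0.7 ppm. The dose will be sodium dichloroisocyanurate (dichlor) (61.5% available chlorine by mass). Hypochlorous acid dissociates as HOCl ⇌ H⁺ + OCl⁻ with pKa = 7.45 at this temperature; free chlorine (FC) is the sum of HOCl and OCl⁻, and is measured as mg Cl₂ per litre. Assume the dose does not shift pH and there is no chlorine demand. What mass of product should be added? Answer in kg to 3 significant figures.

[OCl⁻]/[HOCl] = 10^(pH − pKa) = 10^(8.14 − 7.45) = 4.898; fraction as HOCl = 1/(1 + 4.898) = 0.1696.
Free chlorine required for 1.46 ppm HOCl: 1.46 / 0.1696 = 8.611 ppm.
FC to add: 8.611 − 0.7 = 7.911 mg/L as Cl₂.
Cl₂ equivalent: 7.911 mg/L × 693,000 L = 5482 g.
Product at 61.5% available Cl: 5482 / 0.615 = 8914 g.

8.91 kg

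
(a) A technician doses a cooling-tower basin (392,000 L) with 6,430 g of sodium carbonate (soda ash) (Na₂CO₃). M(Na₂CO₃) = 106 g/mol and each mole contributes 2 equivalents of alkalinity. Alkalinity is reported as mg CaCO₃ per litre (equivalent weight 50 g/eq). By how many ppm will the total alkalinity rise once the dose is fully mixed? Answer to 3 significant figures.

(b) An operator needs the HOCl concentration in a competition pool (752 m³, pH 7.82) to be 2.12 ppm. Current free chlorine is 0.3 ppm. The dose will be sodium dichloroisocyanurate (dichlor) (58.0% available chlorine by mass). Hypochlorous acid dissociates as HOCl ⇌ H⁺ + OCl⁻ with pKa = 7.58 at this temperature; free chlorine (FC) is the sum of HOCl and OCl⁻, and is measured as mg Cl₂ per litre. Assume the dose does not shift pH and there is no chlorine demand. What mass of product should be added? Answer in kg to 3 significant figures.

(a) 15.5 ppm; (b) 7.14 kg

(a) Moles of Na₂CO₃: 6,430 g ÷ 106 g/mol = 60.66 mol → 121.3 eq of alkalinity.
(a) As CaCO₃: 121.3 eq × 50 g/eq = 6066 g.
(a) Rise: 6066 g / 392,000 L × 1000 = 15.47 mg/L.

(b) Volume: 752 m³ = 752,000 L.
(b) [OCl⁻]/[HOCl] = 10^(pH − pKa) = 10^(7.82 − 7.58) = 1.738; fraction as HOCl = 1/(1 + 1.738) = 0.3653.
(b) Free chlorine required for 2.12 ppm HOCl: 2.12 / 0.3653 = 5.804 ppm.
(b) FC to add: 5.804 − 0.3 = 5.504 mg/L as Cl₂.
(b) Cl₂ equivalent: 5.504 mg/L × 752,000 L = 4139 g.
(b) Product at 58.0% available Cl: 4139 / 0.58 = 7136 g.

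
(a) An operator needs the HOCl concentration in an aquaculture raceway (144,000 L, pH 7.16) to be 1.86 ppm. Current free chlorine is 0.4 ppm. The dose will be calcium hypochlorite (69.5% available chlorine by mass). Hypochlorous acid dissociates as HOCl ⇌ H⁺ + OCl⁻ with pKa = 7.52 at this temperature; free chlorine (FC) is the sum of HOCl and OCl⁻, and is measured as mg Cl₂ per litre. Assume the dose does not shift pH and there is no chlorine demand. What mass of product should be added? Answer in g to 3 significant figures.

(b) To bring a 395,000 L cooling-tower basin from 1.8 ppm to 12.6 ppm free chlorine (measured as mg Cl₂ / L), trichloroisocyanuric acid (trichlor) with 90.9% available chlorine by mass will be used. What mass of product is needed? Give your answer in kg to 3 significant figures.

(a) [OCl⁻]/[HOCl] = 10^(pH − pKa) = 10^(7.16 − 7.52) = 0.4365; fraction as HOCl = 1/(1 + 0.4365) = 0.6961.
(a) Free chlorine required for 1.86 ppm HOCl: 1.86 / 0.6961 = 2.672 ppm.
(a) FC to add: 2.672 − 0.4 = 2.272 mg/L as Cl₂.
(a) Cl₂ equivalent: 2.272 mg/L × 144,000 L = 327.2 g.
(a) Product at 69.5% available Cl: 327.2 / 0.695 = 470.7 g.

(b) Chlorine deficit: 12.6 − 1.8 = 10.8 ppm = 10.8 mg/L as Cl₂.
(b) Cl₂ equivalent needed: 10.8 mg/L × 395,000 L = 4,266,000 mg = 4266 g.
(b) Product at 90.9% available chlorine: 4266 / 0.909 = 4693 g.

(a) 471 g; (b) 4.69 kg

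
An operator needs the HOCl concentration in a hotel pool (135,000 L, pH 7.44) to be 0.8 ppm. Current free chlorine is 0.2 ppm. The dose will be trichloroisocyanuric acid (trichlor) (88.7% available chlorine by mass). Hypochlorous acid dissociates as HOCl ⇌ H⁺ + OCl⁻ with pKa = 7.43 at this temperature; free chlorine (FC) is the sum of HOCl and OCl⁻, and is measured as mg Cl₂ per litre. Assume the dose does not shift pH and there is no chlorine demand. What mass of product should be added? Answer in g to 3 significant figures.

[OCl⁻]/[HOCl] = 10^(pH − pKa) = 10^(7.44 − 7.43) = 1.023; fraction as HOCl = 1/(1 + 1.023) = 0.4942.
Free chlorine required for 0.8 ppm HOCl: 0.8 / 0.4942 = 1.619 ppm.
FC to add: 1.619 − 0.2 = 1.419 mg/L as Cl₂.
Cl₂ equivalent: 1.419 mg/L × 135,000 L = 191.5 g.
Product at 88.7% available Cl: 191.5 / 0.887 = 215.9 g.

216 g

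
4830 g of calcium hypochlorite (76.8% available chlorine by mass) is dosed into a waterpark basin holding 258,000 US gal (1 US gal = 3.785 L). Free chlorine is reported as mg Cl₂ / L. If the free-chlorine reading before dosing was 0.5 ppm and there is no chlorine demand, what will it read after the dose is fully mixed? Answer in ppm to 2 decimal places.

4.30 ppm

Volume: 258,000 US gal × 3.785 L/gal = 976,530 L.
Available chlorine delivered: 4830 g × 0.768 = 3709 g as Cl₂.
Concentration rise: 3709 g / 976,530 L = 3.799 mg/L = 3.80 ppm.
Final FC: 0.5 + 3.80 = 4.30 ppm.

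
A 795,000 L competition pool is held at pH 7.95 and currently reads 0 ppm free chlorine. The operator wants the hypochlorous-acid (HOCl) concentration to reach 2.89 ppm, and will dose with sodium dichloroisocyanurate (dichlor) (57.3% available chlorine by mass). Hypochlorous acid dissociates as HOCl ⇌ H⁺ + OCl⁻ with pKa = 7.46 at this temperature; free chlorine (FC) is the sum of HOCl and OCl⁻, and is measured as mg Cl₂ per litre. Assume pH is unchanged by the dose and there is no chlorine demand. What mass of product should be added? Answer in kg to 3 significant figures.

[OCl⁻]/[HOCl] = 10^(pH − pKa) = 10^(7.95 − 7.46) = 3.09; fraction as HOCl = 1/(1 + 3.09) = 0.2445.
Free chlorine required for 2.89 ppm HOCl: 2.89 / 0.2445 = 11.82 ppm.
FC to add: 11.82 − 0 = 11.82 mg/L as Cl₂.
Cl₂ equivalent: 11.82 mg/L × 795,000 L = 9398 g.
Product at 57.3% available Cl: 9398 / 0.573 = 16,400 g.

16.4 kg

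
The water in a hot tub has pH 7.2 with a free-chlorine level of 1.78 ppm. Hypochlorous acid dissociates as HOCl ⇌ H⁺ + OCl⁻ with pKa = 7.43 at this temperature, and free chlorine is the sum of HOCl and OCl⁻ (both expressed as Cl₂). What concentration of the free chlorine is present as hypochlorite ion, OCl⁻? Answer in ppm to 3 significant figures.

0.660 ppm

[OCl⁻]/[HOCl] = 10^(pH − pKa) = 10^(7.2 − 7.43) = 10^-0.23 = 0.5888.
Fraction as HOCl = 1 / (1 + 0.5888) = 0.6294.
OCl⁻ = (1 − 0.6294) × 1.78 ppm = 0.6597 ppm.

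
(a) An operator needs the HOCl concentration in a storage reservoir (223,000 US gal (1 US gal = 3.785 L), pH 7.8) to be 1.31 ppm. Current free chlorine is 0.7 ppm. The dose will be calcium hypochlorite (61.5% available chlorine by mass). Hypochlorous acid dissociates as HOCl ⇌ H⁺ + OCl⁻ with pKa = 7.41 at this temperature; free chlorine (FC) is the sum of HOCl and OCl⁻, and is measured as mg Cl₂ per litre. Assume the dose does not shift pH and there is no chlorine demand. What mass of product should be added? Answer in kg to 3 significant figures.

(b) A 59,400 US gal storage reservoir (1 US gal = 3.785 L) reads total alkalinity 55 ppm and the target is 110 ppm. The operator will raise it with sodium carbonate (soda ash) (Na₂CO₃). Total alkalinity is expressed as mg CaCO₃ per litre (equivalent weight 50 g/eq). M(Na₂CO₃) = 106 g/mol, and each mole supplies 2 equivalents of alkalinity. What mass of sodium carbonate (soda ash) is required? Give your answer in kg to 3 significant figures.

(a) Volume: 223,000 US gal × 3.785 L/gal = 844,055 L.
(a) [OCl⁻]/[HOCl] = 10^(pH − pKa) = 10^(7.8 − 7.41) = 2.455; fraction as HOCl = 1/(1 + 2.455) = 0.2895.
(a) Free chlorine required for 1.31 ppm HOCl: 1.31 / 0.2895 = 4.526 ppm.
(a) FC to add: 4.526 − 0.7 = 3.826 mg/L as Cl₂.
(a) Cl₂ equivalent: 3.826 mg/L × 844,055 L = 3229 g.
(a) Product at 61.5% available Cl: 3229 / 0.615 = 5251 g.

(b) Volume: 59,400 US gal × 3.785 L/gal = 224,829 L.
(b) Alkalinity to add: (110 − 55) = 55 mg/L as CaCO₃ × 224,829 L = 12,370 g as CaCO₃.
(b) Equivalents: 12,370 g ÷ 50 g/eq = 247.3 eq.
(b) Each mole of Na₂CO₃ supplies 2 eq, so 247.3 / 2 = 123.7 mol.
(b) Mass: 123.7 mol × 106 g/mol = 13,110 g.

(a) 5.25 kg; (b) 13.1 kg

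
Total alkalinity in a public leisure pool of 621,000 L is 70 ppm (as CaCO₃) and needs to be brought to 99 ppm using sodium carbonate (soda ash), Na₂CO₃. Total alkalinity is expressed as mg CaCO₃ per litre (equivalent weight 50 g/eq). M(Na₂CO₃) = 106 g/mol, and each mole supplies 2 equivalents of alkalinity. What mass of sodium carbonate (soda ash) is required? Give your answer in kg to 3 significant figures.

19.1 kg

Alkalinity to add: (99 − 70) = 29 mg/L as CaCO₃ × 621,000 L = 18,010 g as CaCO₃.
Equivalents: 18,010 g ÷ 50 g/eq = 360.2 eq.
Each mole of Na₂CO₃ supplies 2 eq, so 360.2 / 2 = 180.1 mol.
Mass: 180.1 mol × 106 g/mol = 19,090 g.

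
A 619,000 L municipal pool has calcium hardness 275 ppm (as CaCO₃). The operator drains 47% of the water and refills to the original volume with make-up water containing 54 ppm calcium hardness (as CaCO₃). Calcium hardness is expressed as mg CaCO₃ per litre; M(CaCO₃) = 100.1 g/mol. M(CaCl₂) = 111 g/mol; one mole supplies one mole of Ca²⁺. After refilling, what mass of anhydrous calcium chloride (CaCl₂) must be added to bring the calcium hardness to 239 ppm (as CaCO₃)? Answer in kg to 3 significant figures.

After draining 47% and refilling: 275 × 0.53 + 54 × 0.47 = 171.13 ppm.
Deficit to target: 239 − 171.13 = 67.87 mg/L.
As CaCO₃: 67.87 mg/L × 619,000 L = 42,010 g; ÷ 100.1 = 419.7 mol Ca²⁺.
Mass: 419.7 × 111 = 46,590 g.

46.6 kg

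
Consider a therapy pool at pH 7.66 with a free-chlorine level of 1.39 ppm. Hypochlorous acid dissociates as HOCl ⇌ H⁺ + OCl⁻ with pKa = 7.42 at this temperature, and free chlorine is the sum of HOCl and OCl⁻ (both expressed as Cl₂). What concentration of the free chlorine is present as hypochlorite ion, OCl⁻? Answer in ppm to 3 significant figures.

0.882 ppm

[OCl⁻]/[HOCl] = 10^(pH − pKa) = 10^(7.66 − 7.42) = 10^0.24 = 1.738.
Fraction as HOCl = 1 / (1 + 1.738) = 0.3653.
OCl⁻ = (1 − 0.3653) × 1.39 ppm = 0.8823 ppm.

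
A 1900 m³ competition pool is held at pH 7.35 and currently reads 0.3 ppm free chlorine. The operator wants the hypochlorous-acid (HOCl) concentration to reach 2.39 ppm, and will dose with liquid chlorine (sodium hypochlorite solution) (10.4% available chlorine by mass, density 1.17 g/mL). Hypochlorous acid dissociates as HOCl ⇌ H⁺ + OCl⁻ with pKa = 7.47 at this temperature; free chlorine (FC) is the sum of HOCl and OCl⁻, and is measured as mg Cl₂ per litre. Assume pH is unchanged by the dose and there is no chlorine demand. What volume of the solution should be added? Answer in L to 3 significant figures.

60.9 L

Volume: 1900 m³ = 1,900,000 L.
[OCl⁻]/[HOCl] = 10^(pH − pKa) = 10^(7.35 − 7.47) = 0.7586; fraction as HOCl = 1/(1 + 0.7586) = 0.5686.
Free chlorine required for 2.39 ppm HOCl: 2.39 / 0.5686 = 4.203 ppm.
FC to add: 4.203 − 0.3 = 3.903 mg/L as Cl₂.
Cl₂ equivalent: 3.903 mg/L × 1,900,000 L = 7416 g.
Product at 10.4% available Cl: 7416 / 0.104 = 71,300 g.
Volume: 71,300 g ÷ 1.17 g/mL = 60,940 mL.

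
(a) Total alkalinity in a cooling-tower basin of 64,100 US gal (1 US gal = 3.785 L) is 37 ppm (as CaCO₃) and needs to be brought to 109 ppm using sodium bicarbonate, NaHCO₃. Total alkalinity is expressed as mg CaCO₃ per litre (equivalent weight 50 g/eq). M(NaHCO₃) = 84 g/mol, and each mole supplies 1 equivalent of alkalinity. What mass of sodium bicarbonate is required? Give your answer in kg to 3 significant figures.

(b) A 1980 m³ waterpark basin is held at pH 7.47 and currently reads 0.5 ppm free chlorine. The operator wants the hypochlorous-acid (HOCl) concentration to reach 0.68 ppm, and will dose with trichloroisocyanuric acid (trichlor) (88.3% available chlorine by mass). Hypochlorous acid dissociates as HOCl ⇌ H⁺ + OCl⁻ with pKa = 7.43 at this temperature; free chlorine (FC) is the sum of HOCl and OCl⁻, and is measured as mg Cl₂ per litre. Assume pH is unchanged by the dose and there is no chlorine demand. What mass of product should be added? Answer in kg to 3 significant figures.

(a) 29.3 kg; (b) 2.08 kg

(a) Volume: 64,100 US gal × 3.785 L/gal = 242,618 L.
(a) Alkalinity to add: (109 − 37) = 72 mg/L as CaCO₃ × 242,618 L = 17,470 g as CaCO₃.
(a) Equivalents: 17,470 g ÷ 50 g/eq = 349.4 eq.
(a) NaHCO₃ supplies 1 eq per mole → 349.4 mol.
(a) Mass: 349.4 mol × 84 g/mol = 29,350 g.

(b) Volume: 1980 m³ = 1,980,000 L.
(b) [OCl⁻]/[HOCl] = 10^(pH − pKa) = 10^(7.47 − 7.43) = 1.096; fraction as HOCl = 1/(1 + 1.096) = 0.477.
(b) Free chlorine required for 0.68 ppm HOCl: 0.68 / 0.477 = 1.426 ppm.
(b) FC to add: 1.426 − 0.5 = 0.9256 mg/L as Cl₂.
(b) Cl₂ equivalent: 0.9256 mg/L × 1,980,000 L = 1833 g.
(b) Product at 88.3% available Cl: 1833 / 0.883 = 2076 g.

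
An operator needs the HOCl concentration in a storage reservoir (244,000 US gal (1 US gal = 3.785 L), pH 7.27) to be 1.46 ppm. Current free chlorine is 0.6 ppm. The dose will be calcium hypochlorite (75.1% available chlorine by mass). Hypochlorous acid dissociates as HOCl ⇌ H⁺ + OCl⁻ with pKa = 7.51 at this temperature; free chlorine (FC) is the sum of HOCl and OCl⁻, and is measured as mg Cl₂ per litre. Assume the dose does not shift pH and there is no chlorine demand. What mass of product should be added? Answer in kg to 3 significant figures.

2.09 kg

Volume: 244,000 US gal × 3.785 L/gal = 923,540 L.
[OCl⁻]/[HOCl] = 10^(pH − pKa) = 10^(7.27 − 7.51) = 0.5754; fraction as HOCl = 1/(1 + 0.5754) = 0.6347.
Free chlorine required for 1.46 ppm HOCl: 1.46 / 0.6347 = 2.3 ppm.
FC to add: 2.3 − 0.6 = 1.7 mg/L as Cl₂.
Cl₂ equivalent: 1.7 mg/L × 923,540 L = 1570 g.
Product at 75.1% available Cl: 1570 / 0.751 = 2091 g.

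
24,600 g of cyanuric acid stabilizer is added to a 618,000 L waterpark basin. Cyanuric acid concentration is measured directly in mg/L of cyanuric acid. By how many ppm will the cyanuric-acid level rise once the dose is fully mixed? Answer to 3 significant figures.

Rise: 24,600 g / 618,000 L × 1000 = 39.81 mg/L.

39.8 ppm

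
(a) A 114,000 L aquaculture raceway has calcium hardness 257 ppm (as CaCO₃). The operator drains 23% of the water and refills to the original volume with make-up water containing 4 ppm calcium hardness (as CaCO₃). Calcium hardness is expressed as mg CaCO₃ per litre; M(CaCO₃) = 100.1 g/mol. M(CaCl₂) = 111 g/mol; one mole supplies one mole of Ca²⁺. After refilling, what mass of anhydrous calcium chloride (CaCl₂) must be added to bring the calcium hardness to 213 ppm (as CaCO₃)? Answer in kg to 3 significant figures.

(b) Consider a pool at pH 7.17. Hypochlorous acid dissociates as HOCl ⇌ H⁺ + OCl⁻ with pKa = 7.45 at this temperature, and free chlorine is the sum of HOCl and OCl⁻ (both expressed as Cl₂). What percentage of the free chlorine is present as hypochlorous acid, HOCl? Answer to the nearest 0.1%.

(a) 1.79 kg; (b) 65.6%

(a) After draining 23% and refilling: 257 × 0.77 + 4 × 0.23 = 198.81 ppm.
(a) Deficit to target: 213 − 198.81 = 14.19 mg/L.
(a) As CaCO₃: 14.19 mg/L × 114,000 L = 1618 g; ÷ 100.1 = 16.16 mol Ca²⁺.
(a) Mass: 16.16 × 111 = 1794 g.

(b) [OCl⁻]/[HOCl] = 10^(pH − pKa) = 10^(7.17 − 7.45) = 10^-0.28 = 0.5248.
(b) Fraction as HOCl = 1 / (1 + 0.5248) = 0.6558.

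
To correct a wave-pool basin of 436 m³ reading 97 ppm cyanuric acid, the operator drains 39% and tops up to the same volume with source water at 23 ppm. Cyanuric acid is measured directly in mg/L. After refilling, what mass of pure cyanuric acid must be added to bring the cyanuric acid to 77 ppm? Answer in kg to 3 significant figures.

3.86 kg

Volume: 436 m³ = 436,000 L.
After draining 39% and refilling: 97 × 0.61 + 23 × 0.39 = 68.14 ppm.
Deficit to target: 77 − 68.14 = 8.86 mg/L.
Mass: 8.86 mg/L × 436,000 L = 3863 g cyanuric acid.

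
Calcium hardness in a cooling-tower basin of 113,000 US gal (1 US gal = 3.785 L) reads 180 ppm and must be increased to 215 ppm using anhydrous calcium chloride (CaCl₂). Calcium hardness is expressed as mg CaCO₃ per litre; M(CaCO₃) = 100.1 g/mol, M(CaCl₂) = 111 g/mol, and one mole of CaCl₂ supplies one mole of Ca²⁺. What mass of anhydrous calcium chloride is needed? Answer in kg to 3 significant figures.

16.6 kg

Volume: 113,000 US gal × 3.785 L/gal = 427,705 L.
Hardness to add: (215 − 180) = 35 mg/L as CaCO₃ × 427,705 L = 14,970 g as CaCO₃.
Moles of Ca²⁺ (1 mol Ca²⁺ ≡ 1 mol CaCO₃): 14,970 / 100.1 g/mol = 149.5 mol.
Mass of CaCl₂: 149.5 × 111 = 16,600 g.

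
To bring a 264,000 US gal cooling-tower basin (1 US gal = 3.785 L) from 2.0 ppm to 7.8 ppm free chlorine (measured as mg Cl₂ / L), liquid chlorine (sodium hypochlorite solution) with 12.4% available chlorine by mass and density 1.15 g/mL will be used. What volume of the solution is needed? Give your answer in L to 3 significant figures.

40.6 L

Volume: 264,000 US gal × 3.785 L/gal = 999,240 L.
Chlorine deficit: 7.8 − 2.0 = 5.8 ppm = 5.8 mg/L as Cl₂.
Cl₂ equivalent needed: 5.8 mg/L × 999,240 L = 5,796,000 mg = 5796 g.
Product at 12.4% available chlorine: 5796 / 0.124 = 46,740 g.
Volume at density 1.15 g/mL: 46,740 g ÷ 1.15 g/mL = 40,640 mL.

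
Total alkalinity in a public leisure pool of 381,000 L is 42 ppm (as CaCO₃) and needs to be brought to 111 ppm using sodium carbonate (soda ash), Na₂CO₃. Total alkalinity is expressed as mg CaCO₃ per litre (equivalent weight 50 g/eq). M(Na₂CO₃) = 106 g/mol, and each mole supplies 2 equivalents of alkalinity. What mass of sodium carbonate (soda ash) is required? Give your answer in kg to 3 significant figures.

Alkalinity to add: (111 − 42) = 69 mg/L as CaCO₃ × 381,000 L = 26,290 g as CaCO₃.
Equivalents: 26,290 g ÷ 50 g/eq = 525.8 eq.
Each mole of Na₂CO₃ supplies 2 eq, so 525.8 / 2 = 262.9 mol.
Mass: 262.9 mol × 106 g/mol = 27,870 g.

27.9 kg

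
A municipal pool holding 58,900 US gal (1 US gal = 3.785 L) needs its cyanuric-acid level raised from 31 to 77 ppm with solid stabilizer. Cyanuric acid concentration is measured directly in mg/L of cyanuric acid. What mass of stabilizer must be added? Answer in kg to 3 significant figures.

10.3 kg

Volume: 58,900 US gal × 3.785 L/gal = 222,936 L.
CYA to add: (77 − 31) = 46 mg/L × 222,936 L = 10,260 g cyanuric acid.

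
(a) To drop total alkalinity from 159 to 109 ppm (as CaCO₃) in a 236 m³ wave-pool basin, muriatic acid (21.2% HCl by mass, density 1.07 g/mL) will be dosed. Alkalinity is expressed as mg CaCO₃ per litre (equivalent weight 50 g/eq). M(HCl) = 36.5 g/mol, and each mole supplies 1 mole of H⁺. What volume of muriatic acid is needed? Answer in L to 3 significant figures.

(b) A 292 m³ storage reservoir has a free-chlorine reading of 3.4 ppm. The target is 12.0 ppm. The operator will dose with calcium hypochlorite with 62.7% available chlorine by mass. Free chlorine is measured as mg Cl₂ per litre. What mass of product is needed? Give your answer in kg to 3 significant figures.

(a) 38.0 L; (b) 4.01 kg

(a) Volume: 236 m³ = 236,000 L.
(a) Alkalinity to neutralize: (159 − 109) = 50 mg/L as CaCO₃ × 236,000 L = 11,800 g as CaCO₃.
(a) Equivalents of H⁺ required: 11,800 ÷ 50 g/eq = 236 eq = 236 mol HCl.
(a) Mass of HCl: 236 × 36.5 = 8614 g.
(a) Mass of 21.2% solution: 8614 / 0.212 = 40,630 g.
(a) Volume: 40,630 g ÷ 1.07 g/mL = 37,970 mL.

(b) Volume: 292 m³ = 292,000 L.
(b) Chlorine deficit: 12.0 − 3.4 = 8.6 ppm = 8.6 mg/L as Cl₂.
(b) Cl₂ equivalent needed: 8.6 mg/L × 292,000 L = 2,511,000 mg = 2511 g.
(b) Product at 62.7% available chlorine: 2511 / 0.627 = 4005 g.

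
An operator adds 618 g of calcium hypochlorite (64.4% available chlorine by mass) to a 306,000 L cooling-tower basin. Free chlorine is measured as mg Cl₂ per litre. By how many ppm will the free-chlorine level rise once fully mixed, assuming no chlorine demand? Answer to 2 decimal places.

Available chlorine delivered: 618 g × 0.644 = 398 g as Cl₂.
Concentration rise: 398 g / 306,000 L = 1.301 mg/L = 1.30 ppm.

1.30 ppm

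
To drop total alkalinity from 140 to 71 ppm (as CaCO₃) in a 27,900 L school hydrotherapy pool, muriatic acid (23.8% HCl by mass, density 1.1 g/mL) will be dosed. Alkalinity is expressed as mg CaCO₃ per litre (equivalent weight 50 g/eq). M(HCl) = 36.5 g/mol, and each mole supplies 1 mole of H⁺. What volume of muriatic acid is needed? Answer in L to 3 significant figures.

5.37 L

Alkalinity to neutralize: (140 − 71) = 69 mg/L as CaCO₃ × 27,900 L = 1925 g as CaCO₃.
Equivalents of H⁺ required: 1925 ÷ 50 g/eq = 38.5 eq = 38.5 mol HCl.
Mass of HCl: 38.5 × 36.5 = 1405 g.
Mass of 23.8% solution: 1405 / 0.238 = 5905 g.
Volume: 5905 g ÷ 1.1 g/mL = 5368 mL.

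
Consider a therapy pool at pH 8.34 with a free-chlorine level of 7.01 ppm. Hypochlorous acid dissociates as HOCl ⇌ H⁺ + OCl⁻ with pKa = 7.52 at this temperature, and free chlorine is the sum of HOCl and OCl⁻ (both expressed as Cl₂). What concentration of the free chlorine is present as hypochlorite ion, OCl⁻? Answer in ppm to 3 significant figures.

6.09 ppm

[OCl⁻]/[HOCl] = 10^(pH − pKa) = 10^(8.34 − 7.52) = 10^0.82 = 6.607.
Fraction as HOCl = 1 / (1 + 6.607) = 0.1315.
OCl⁻ = (1 − 0.1315) × 7.01 ppm = 6.088 ppm.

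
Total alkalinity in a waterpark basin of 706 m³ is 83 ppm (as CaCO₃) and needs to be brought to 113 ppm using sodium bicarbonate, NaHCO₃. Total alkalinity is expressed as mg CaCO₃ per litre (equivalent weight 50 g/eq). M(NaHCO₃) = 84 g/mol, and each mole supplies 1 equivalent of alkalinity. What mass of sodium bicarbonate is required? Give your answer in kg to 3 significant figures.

35.6 kg

Volume: 706 m³ = 706,000 L.
Alkalinity to add: (113 − 83) = 30 mg/L as CaCO₃ × 706,000 L = 21,180 g as CaCO₃.
Equivalents: 21,180 g ÷ 50 g/eq = 423.6 eq.
NaHCO₃ supplies 1 eq per mole → 423.6 mol.
Mass: 423.6 mol × 84 g/mol = 35,580 g.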